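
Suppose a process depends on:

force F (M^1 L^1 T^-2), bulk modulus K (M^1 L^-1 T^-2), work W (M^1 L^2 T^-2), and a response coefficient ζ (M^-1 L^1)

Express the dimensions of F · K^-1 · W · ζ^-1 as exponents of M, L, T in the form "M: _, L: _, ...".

M: 2, L: 3, T: -2

Collect each base-dimension exponent across the product:
  M: (1) − (1) + (1) − (-1) = 2
  L: (1) − (-1) + (2) − (1) = 3
  T: (-2) − (-2) + (-2) − (0) = -2
So the dimensions are [M² L³ T⁻²].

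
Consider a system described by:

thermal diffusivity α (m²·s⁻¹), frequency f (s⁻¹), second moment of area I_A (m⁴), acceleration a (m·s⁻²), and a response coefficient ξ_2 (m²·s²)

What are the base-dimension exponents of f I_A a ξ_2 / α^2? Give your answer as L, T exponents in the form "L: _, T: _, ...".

Collect each base-dimension exponent across the product:
  L: −2·(2) + (0) + (4) + (1) + (2) = 3
  T: −2·(-1) + (-1) + (0) + (-2) + (2) = 1
So the dimensions are [L³ T].

L: 3, T: 1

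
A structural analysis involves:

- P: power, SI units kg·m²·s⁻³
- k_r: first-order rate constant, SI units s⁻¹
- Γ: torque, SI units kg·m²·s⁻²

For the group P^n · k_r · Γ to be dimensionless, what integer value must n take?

-1

Balance the M exponent: (1)·n from P, plus (0) + (1) = 1 from the rest, must sum to zero.
n + 1 = 0, so n = -1.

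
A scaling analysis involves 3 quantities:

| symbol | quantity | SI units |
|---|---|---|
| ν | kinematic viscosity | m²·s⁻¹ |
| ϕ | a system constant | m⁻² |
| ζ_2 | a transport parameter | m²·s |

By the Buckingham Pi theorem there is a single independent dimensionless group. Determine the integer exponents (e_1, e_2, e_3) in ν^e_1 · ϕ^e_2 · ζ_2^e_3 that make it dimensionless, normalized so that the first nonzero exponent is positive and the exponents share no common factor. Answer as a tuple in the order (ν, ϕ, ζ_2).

L: e_1·(2) + e_2·(-2) + e_3·(2) = 0
T: e_1·(-1) + e_2·(0) + e_3·(1) = 0
Solving this homogeneous linear system for the smallest-integer solution (first nonzero entry positive) gives (1, 2, 1).

(1, 2, 1)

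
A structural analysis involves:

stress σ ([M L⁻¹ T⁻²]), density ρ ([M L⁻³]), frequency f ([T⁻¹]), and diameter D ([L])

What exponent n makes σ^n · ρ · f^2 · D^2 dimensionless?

-1

Balance the M exponent: (1)·n from σ, plus (1) + 2·(0) + 2·(0) = 1 from the rest, must sum to zero.
n + 1 = 0, so n = -1.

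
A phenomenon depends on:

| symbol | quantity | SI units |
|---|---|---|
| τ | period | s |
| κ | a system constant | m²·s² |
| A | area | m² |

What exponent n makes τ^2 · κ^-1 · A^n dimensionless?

Balance the L exponent: (2)·n from A, plus 2·(0) − (2) = -2 from the rest, must sum to zero.
2n − 2 = 0, so n = 1.

1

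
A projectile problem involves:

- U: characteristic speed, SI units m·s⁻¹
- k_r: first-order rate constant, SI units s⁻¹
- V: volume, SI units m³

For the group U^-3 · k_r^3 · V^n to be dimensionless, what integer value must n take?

1

Balance the L exponent: (3)·n from V, plus −3·(1) + 3·(0) = -3 from the rest, must sum to zero.
3n − 3 = 0, so n = 1.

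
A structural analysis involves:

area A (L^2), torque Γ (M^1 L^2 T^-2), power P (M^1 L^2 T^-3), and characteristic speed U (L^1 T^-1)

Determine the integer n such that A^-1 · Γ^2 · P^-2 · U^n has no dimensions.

Balance the L exponent: (1)·n from U, plus −(2) + 2·(2) − 2·(2) = -2 from the rest, must sum to zero.
n − 2 = 0, so n = 2.

2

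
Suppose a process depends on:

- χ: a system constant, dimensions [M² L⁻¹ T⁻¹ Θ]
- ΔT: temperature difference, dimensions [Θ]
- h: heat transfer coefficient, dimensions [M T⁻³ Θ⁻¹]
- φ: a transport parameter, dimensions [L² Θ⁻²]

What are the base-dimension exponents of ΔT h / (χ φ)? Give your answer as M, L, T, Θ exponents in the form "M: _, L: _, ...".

M: -1, L: -1, T: -2, Θ: 1

Collect each base-dimension exponent across the product:
  M: −(2) + (0) + (1) − (0) = -1
  L: −(-1) + (0) + (0) − (2) = -1
  T: −(-1) + (0) + (-3) − (0) = -2
  Θ: −(1) + (1) + (-1) − (-2) = 1
So the dimensions are [M⁻¹ L⁻¹ T⁻² Θ].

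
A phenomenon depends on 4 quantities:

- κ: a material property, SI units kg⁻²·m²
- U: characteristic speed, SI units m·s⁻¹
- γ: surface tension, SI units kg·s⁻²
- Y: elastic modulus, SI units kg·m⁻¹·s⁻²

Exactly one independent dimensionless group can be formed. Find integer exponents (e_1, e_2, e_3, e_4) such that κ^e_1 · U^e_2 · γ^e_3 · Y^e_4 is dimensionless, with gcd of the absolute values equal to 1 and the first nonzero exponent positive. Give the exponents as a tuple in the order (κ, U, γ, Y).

M: e_1·(-2) + e_2·(0) + e_3·(1) + e_4·(1) = 0
L: e_1·(2) + e_2·(1) + e_3·(0) + e_4·(-1) = 0
T: e_1·(0) + e_2·(-1) + e_3·(-2) + e_4·(-2) = 0
Solving this homogeneous linear system for the smallest-integer solution (first nonzero entry positive) gives (1, -4, 4, -2).

(1, -4, 4, -2)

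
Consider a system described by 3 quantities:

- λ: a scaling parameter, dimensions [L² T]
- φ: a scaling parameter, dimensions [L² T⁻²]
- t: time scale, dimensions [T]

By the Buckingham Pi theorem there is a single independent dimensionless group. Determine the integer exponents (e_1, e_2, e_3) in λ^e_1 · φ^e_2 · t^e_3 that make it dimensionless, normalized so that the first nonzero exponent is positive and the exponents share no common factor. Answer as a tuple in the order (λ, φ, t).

(1, -1, -3)

L: e_1·(2) + e_2·(2) + e_3·(0) = 0
T: e_1·(1) + e_2·(-2) + e_3·(1) = 0
Solving this homogeneous linear system for the smallest-integer solution (first nonzero entry positive) gives (1, -1, -3).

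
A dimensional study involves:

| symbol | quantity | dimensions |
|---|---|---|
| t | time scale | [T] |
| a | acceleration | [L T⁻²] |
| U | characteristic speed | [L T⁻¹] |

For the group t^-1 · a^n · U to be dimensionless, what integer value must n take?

-1

Balance the L exponent: (1)·n from a, plus −(0) + (1) = 1 from the rest, must sum to zero.
n + 1 = 0, so n = -1.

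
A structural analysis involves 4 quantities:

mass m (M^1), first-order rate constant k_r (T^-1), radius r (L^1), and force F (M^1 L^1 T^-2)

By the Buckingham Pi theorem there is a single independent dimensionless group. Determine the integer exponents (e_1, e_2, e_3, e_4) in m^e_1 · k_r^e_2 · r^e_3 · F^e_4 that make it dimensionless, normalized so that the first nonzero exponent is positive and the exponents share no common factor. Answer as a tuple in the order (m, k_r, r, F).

M: e_1·(1) + e_2·(0) + e_3·(0) + e_4·(1) = 0
L: e_1·(0) + e_2·(0) + e_3·(1) + e_4·(1) = 0
T: e_1·(0) + e_2·(-1) + e_3·(0) + e_4·(-2) = 0
Solving this homogeneous linear system for the smallest-integer solution (first nonzero entry positive) gives (1, 2, 1, -1).

(1, 2, 1, -1)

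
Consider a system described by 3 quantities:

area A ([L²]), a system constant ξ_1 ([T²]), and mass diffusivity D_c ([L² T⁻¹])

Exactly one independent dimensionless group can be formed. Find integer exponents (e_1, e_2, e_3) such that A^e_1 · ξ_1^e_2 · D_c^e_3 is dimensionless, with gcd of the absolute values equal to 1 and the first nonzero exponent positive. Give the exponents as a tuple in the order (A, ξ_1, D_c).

L: e_1·(2) + e_2·(0) + e_3·(2) = 0
T: e_1·(0) + e_2·(2) + e_3·(-1) = 0
Solving this homogeneous linear system for the smallest-integer solution (first nonzero entry positive) gives (2, -1, -2).

(2, -1, -2)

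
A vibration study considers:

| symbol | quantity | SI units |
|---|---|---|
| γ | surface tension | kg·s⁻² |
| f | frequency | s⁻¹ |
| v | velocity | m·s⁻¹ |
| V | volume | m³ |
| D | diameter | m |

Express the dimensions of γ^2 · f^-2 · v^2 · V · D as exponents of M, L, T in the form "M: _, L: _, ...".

Collect each base-dimension exponent across the product:
  M: 2·(1) − 2·(0) + 2·(0) + (0) + (0) = 2
  L: 2·(0) − 2·(0) + 2·(1) + (3) + (1) = 6
  T: 2·(-2) − 2·(-1) + 2·(-1) + (0) + (0) = -4
So the dimensions are [M² L⁶ T⁻⁴].

M: 2, L: 6, T: -4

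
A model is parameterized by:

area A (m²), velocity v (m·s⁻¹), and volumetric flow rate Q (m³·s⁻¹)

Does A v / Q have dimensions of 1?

Sum the exponent of each base dimension across the product:
  L: [A]_L + [v]_L − [Q]_L = (2) + (1) − (3) = 0
  T: [A]_T + [v]_T − [Q]_T = (0) + (-1) − (-1) = 0
All base exponents vanish — dimensionless.

yes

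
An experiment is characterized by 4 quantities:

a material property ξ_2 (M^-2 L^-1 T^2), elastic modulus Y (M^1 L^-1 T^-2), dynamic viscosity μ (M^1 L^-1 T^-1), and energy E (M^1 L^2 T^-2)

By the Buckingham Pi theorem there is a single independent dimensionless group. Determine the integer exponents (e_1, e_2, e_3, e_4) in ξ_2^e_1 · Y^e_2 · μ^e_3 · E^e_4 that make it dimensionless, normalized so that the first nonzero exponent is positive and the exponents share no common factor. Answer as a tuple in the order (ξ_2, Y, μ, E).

M: e_1·(-2) + e_2·(1) + e_3·(1) + e_4·(1) = 0
L: e_1·(-1) + e_2·(-1) + e_3·(-1) + e_4·(2) = 0
T: e_1·(2) + e_2·(-2) + e_3·(-1) + e_4·(-2) = 0
Solving this homogeneous linear system for the smallest-integer solution (first nonzero entry positive) gives (1, -1, 2, 1).

(1, -1, 2, 1)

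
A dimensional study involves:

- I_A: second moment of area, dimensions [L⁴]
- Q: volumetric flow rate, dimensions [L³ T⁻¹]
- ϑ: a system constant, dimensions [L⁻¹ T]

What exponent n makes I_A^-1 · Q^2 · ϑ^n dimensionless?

2

Balance the L exponent: (-1)·n from ϑ, plus −(4) + 2·(3) = 2 from the rest, must sum to zero.
−n + 2 = 0, so n = 2.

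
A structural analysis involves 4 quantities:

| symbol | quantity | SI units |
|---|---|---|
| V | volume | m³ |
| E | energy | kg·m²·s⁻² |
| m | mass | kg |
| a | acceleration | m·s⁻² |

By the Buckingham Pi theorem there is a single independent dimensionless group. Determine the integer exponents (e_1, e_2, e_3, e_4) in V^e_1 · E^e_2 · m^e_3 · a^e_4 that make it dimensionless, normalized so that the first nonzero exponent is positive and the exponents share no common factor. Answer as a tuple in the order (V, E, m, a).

M: e_1·(0) + e_2·(1) + e_3·(1) + e_4·(0) = 0
L: e_1·(3) + e_2·(2) + e_3·(0) + e_4·(1) = 0
T: e_1·(0) + e_2·(-2) + e_3·(0) + e_4·(-2) = 0
Solving this homogeneous linear system for the smallest-integer solution (first nonzero entry positive) gives (1, -3, 3, 3).

(1, -3, 3, 3)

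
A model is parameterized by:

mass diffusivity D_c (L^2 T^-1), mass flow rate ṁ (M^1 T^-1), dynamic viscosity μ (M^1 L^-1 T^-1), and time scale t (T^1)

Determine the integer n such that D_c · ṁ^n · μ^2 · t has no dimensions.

-2

Balance the M exponent: (1)·n from ṁ, plus (0) + 2·(1) + (0) = 2 from the rest, must sum to zero.
n + 2 = 0, so n = -2.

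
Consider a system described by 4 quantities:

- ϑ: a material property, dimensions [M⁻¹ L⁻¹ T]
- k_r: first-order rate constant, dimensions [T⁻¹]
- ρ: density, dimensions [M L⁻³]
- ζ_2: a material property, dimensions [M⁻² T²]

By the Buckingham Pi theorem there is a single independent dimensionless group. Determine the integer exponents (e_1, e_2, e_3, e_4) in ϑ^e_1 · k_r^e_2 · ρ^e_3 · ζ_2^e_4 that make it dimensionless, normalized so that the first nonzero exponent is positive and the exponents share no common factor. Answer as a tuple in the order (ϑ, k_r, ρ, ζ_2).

M: e_1·(-1) + e_2·(0) + e_3·(1) + e_4·(-2) = 0
L: e_1·(-1) + e_2·(0) + e_3·(-3) + e_4·(0) = 0
T: e_1·(1) + e_2·(-1) + e_3·(0) + e_4·(2) = 0
Solving this homogeneous linear system for the smallest-integer solution (first nonzero entry positive) gives (3, -1, -1, -2).

(3, -1, -1, -2)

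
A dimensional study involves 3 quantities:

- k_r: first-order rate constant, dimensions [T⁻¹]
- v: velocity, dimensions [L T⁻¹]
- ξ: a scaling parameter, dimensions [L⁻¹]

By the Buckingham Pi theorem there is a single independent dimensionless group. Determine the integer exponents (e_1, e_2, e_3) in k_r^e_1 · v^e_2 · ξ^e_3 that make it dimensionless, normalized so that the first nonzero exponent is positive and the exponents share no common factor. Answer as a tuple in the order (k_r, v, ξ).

(1, -1, -1)

L: e_1·(0) + e_2·(1) + e_3·(-1) = 0
T: e_1·(-1) + e_2·(-1) + e_3·(0) = 0
Solving this homogeneous linear system for the smallest-integer solution (first nonzero entry positive) gives (1, -1, -1).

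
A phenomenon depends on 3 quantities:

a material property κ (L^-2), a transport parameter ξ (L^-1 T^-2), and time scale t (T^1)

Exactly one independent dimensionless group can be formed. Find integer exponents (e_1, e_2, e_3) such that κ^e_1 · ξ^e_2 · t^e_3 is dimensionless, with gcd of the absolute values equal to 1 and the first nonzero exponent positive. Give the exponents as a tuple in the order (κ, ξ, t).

(1, -2, -4)

L: e_1·(-2) + e_2·(-1) + e_3·(0) = 0
T: e_1·(0) + e_2·(-2) + e_3·(1) = 0
Solving this homogeneous linear system for the smallest-integer solution (first nonzero entry positive) gives (1, -2, -4).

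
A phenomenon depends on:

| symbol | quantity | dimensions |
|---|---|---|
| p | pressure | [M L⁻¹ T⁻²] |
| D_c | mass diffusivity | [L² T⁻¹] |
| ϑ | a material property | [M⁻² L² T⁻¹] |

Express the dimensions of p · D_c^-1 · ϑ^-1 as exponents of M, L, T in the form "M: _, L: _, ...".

Collect each base-dimension exponent across the product:
  M: (1) − (0) − (-2) = 3
  L: (-1) − (2) − (2) = -5
  T: (-2) − (-1) − (-1) = 0
So the dimensions are [M³ L⁻⁵].

M: 3, L: -5, T: 0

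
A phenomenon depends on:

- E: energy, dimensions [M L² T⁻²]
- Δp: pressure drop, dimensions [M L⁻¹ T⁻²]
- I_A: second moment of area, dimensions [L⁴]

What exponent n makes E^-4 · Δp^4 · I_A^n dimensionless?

Balance the L exponent: (4)·n from I_A, plus −4·(2) + 4·(-1) = -12 from the rest, must sum to zero.
4n − 12 = 0, so n = 3.

3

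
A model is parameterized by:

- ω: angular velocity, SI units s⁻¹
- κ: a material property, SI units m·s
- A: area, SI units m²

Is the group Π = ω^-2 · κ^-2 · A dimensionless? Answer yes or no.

yes

Sum the exponent of each base dimension across the product:
  M: −2·[ω]_M − 2·[κ]_M + [A]_M = −2·(0) − 2·(0) + (0) = 0
  L: −2·[ω]_L − 2·[κ]_L + [A]_L = −2·(0) − 2·(1) + (2) = 0
  T: −2·[ω]_T − 2·[κ]_T + [A]_T = −2·(-1) − 2·(1) + (0) = 0
All base exponents vanish — dimensionless.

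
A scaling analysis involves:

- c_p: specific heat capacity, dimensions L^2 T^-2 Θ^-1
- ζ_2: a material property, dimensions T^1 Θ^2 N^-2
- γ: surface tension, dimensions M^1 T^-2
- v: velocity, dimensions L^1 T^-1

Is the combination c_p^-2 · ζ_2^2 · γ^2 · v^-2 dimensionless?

Sum the exponent of each base dimension across the product:
  M: −2·[c_p]_M + 2·[ζ_2]_M + 2·[γ]_M − 2·[v]_M = −2·(0) + 2·(0) + 2·(1) − 2·(0) = 2
  L: −2·[c_p]_L + 2·[ζ_2]_L + 2·[γ]_L − 2·[v]_L = −2·(2) + 2·(0) + 2·(0) − 2·(1) = -6
  T: −2·[c_p]_T + 2·[ζ_2]_T + 2·[γ]_T − 2·[v]_T = −2·(-2) + 2·(1) + 2·(-2) − 2·(-1) = 4
  Θ: −2·[c_p]_Θ + 2·[ζ_2]_Θ + 2·[γ]_Θ − 2·[v]_Θ = −2·(-1) + 2·(2) + 2·(0) − 2·(0) = 6
  N: −2·[c_p]_N + 2·[ζ_2]_N + 2·[γ]_N − 2·[v]_N = −2·(0) + 2·(-2) + 2·(0) − 2·(0) = -4
Net dimensions [M² L⁻⁶ T⁴ Θ⁶ N⁻⁴] ≠ [1] — not dimensionless.

no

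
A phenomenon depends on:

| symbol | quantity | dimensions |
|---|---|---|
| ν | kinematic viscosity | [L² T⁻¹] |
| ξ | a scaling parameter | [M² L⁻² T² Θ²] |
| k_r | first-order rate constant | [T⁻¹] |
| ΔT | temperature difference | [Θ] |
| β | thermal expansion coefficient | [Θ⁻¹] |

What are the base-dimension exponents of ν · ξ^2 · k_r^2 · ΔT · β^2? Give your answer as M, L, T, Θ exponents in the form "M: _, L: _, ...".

M: 4, L: -2, T: 1, Θ: 3

Collect each base-dimension exponent across the product:
  M: (0) + 2·(2) + 2·(0) + (0) + 2·(0) = 4
  L: (2) + 2·(-2) + 2·(0) + (0) + 2·(0) = -2
  T: (-1) + 2·(2) + 2·(-1) + (0) + 2·(0) = 1
  Θ: (0) + 2·(2) + 2·(0) + (1) + 2·(-1) = 3
So the dimensions are [M⁴ L⁻² T Θ³].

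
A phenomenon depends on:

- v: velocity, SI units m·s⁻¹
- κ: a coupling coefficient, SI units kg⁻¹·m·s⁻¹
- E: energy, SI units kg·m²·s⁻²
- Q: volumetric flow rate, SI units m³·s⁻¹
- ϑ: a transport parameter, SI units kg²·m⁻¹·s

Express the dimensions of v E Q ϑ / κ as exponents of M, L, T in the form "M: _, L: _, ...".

M: 4, L: 4, T: -2

Collect each base-dimension exponent across the product:
  M: (0) − (-1) + (1) + (0) + (2) = 4
  L: (1) − (1) + (2) + (3) + (-1) = 4
  T: (-1) − (-1) + (-2) + (-1) + (1) = -2
So the dimensions are [M⁴ L⁴ T⁻²].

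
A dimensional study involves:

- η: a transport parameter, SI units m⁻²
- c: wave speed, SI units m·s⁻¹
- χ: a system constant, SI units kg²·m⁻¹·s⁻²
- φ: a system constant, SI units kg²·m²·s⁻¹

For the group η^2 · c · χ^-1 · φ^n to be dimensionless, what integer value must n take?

Balance the M exponent: (2)·n from φ, plus 2·(0) + (0) − (2) = -2 from the rest, must sum to zero.
2n − 2 = 0, so n = 1.

1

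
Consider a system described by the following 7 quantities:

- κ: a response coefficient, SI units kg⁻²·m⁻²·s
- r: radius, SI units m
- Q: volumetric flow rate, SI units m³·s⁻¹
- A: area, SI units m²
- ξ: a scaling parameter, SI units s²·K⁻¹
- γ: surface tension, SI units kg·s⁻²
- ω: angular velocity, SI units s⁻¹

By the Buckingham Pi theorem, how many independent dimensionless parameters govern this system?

There are 7 variables and 4 base dimensions (M, L, T, Θ).
The dimension matrix has rank 4.
Independent dimensionless groups: 7 − 4 = 3.

3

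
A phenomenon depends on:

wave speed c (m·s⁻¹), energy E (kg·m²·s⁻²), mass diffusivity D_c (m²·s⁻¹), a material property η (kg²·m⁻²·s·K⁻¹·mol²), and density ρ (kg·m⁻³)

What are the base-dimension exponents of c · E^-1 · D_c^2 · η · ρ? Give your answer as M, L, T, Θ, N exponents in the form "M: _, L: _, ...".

Collect each base-dimension exponent across the product:
  M: (0) − (1) + 2·(0) + (2) + (1) = 2
  L: (1) − (2) + 2·(2) + (-2) + (-3) = -2
  T: (-1) − (-2) + 2·(-1) + (1) + (0) = 0
  Θ: (0) − (0) + 2·(0) + (-1) + (0) = -1
  N: (0) − (0) + 2·(0) + (2) + (0) = 2
So the dimensions are [M² L⁻² Θ⁻¹ N²].

M: 2, L: -2, T: 0, Θ: -1, N: 2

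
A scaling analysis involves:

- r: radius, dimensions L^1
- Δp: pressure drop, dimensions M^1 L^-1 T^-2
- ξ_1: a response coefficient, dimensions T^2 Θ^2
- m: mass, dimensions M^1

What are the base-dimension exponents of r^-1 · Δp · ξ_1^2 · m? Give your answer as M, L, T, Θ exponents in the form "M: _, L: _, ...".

M: 2, L: -2, T: 2, Θ: 4

Collect each base-dimension exponent across the product:
  M: −(0) + (1) + 2·(0) + (1) = 2
  L: −(1) + (-1) + 2·(0) + (0) = -2
  T: −(0) + (-2) + 2·(2) + (0) = 2
  Θ: −(0) + (0) + 2·(2) + (0) = 4
So the dimensions are [M² L⁻² T² Θ⁴].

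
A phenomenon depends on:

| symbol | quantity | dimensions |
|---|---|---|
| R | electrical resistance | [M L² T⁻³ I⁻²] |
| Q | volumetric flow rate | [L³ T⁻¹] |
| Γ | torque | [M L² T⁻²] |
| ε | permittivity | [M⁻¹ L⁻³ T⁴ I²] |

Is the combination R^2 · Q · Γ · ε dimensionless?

no

Sum the exponent of each base dimension across the product:
  M: 2·[R]_M + [Q]_M + [Γ]_M + [ε]_M = 2·(1) + (0) + (1) + (-1) = 2
  L: 2·[R]_L + [Q]_L + [Γ]_L + [ε]_L = 2·(2) + (3) + (2) + (-3) = 6
  T: 2·[R]_T + [Q]_T + [Γ]_T + [ε]_T = 2·(-3) + (-1) + (-2) + (4) = -5
  I: 2·[R]_I + [Q]_I + [Γ]_I + [ε]_I = 2·(-2) + (0) + (0) + (2) = -2
Net dimensions [M² L⁶ T⁻⁵ I⁻²] ≠ [1] — not dimensionless.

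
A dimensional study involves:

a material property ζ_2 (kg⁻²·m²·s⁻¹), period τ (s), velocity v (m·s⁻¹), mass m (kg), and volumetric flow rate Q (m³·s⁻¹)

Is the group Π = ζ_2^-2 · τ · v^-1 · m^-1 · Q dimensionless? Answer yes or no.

no

Sum the exponent of each base dimension across the product:
  M: −2·[ζ_2]_M + [τ]_M − [v]_M − [m]_M + [Q]_M = −2·(-2) + (0) − (0) − (1) + (0) = 3
  L: −2·[ζ_2]_L + [τ]_L − [v]_L − [m]_L + [Q]_L = −2·(2) + (0) − (1) − (0) + (3) = -2
  T: −2·[ζ_2]_T + [τ]_T − [v]_T − [m]_T + [Q]_T = −2·(-1) + (1) − (-1) − (0) + (-1) = 3
Net dimensions [M³ L⁻² T³] ≠ [1] — not dimensionless.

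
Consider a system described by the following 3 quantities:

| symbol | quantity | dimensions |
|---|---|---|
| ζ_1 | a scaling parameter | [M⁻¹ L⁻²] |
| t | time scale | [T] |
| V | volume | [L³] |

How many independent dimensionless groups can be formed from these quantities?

0

There are 3 variables and 3 base dimensions (M, L, T).
The dimension matrix has rank 3.
Independent dimensionless groups: 3 − 3 = 0.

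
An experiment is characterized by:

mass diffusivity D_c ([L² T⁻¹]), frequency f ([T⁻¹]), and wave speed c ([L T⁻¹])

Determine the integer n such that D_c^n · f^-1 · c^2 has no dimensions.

-1

Balance the L exponent: (2)·n from D_c, plus −(0) + 2·(1) = 2 from the rest, must sum to zero.
2n + 2 = 0, so n = -1.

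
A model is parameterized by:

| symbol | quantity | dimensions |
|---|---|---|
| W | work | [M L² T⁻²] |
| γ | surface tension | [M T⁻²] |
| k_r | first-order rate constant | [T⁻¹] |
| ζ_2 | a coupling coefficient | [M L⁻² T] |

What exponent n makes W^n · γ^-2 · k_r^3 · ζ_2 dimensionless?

1

Balance the M exponent: (1)·n from W, plus −2·(1) + 3·(0) + (1) = -1 from the rest, must sum to zero.
n − 1 = 0, so n = 1.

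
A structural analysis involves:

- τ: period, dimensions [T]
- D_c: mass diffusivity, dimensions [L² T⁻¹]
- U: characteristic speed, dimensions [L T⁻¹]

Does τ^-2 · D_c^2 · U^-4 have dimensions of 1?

Sum the exponent of each base dimension across the product:
  M: −2·[τ]_M + 2·[D_c]_M − 4·[U]_M = −2·(0) + 2·(0) − 4·(0) = 0
  L: −2·[τ]_L + 2·[D_c]_L − 4·[U]_L = −2·(0) + 2·(2) − 4·(1) = 0
  T: −2·[τ]_T + 2·[D_c]_T − 4·[U]_T = −2·(1) + 2·(-1) − 4·(-1) = 0
All base exponents vanish — dimensionless.

yes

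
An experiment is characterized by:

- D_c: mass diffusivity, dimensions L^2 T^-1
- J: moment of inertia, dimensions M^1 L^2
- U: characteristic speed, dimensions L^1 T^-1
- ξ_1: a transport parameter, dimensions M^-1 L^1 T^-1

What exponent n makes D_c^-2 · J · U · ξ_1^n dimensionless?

1

Balance the M exponent: (-1)·n from ξ_1, plus −2·(0) + (1) + (0) = 1 from the rest, must sum to zero.
−n + 1 = 0, so n = 1.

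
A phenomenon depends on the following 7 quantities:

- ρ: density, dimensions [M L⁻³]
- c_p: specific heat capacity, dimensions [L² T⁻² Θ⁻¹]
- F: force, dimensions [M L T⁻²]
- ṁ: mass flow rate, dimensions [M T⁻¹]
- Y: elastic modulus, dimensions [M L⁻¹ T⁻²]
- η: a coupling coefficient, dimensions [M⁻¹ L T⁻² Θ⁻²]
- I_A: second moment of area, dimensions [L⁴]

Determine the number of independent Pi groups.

3

There are 7 variables and 4 base dimensions (M, L, T, Θ).
The dimension matrix has rank 4.
Independent dimensionless groups: 7 − 4 = 3.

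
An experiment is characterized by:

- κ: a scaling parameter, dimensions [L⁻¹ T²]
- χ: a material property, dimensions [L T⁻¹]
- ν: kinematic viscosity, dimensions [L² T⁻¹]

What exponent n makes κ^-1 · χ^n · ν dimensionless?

Balance the L exponent: (1)·n from χ, plus −(-1) + (2) = 3 from the rest, must sum to zero.
n + 3 = 0, so n = -3.

-3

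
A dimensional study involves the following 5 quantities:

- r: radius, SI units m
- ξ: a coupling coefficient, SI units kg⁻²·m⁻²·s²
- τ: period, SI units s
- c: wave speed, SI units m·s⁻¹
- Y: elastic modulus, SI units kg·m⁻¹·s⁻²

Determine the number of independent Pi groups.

There are 5 variables and 3 base dimensions (M, L, T).
The dimension matrix has rank 3.
Independent dimensionless groups: 5 − 3 = 2.

2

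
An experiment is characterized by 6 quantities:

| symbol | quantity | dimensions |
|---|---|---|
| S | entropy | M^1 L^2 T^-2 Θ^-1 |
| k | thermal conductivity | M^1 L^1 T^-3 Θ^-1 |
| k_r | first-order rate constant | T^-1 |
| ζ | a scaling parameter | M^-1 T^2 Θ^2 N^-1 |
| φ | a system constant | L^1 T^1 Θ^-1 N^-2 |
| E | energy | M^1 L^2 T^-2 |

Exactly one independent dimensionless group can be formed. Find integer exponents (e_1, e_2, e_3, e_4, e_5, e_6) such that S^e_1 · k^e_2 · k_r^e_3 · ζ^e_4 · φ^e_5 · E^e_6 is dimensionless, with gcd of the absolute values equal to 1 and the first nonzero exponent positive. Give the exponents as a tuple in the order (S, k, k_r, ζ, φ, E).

(2, 3, -4, 2, -1, -3)

M: e_1·(1) + e_2·(1) + e_3·(0) + e_4·(-1) + e_5·(0) + e_6·(1) = 0
L: e_1·(2) + e_2·(1) + e_3·(0) + e_4·(0) + e_5·(1) + e_6·(2) = 0
T: e_1·(-2) + e_2·(-3) + e_3·(-1) + e_4·(2) + e_5·(1) + e_6·(-2) = 0
Θ: e_1·(-1) + e_2·(-1) + e_3·(0) + e_4·(2) + e_5·(-1) + e_6·(0) = 0
N: e_1·(0) + e_2·(0) + e_3·(0) + e_4·(-1) + e_5·(-2) + e_6·(0) = 0
Solving this homogeneous linear system for the smallest-integer solution (first nonzero entry positive) gives (2, 3, -4, 2, -1, -3).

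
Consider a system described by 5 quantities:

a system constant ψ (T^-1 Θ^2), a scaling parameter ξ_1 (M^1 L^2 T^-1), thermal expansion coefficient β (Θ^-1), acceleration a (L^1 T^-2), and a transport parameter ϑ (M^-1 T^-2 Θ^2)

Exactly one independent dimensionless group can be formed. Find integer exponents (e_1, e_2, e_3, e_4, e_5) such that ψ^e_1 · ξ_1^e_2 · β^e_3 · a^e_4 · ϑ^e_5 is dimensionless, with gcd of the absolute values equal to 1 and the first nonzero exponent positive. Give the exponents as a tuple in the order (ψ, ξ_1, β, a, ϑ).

M: e_1·(0) + e_2·(1) + e_3·(0) + e_4·(0) + e_5·(-1) = 0
L: e_1·(0) + e_2·(2) + e_3·(0) + e_4·(1) + e_5·(0) = 0
T: e_1·(-1) + e_2·(-1) + e_3·(0) + e_4·(-2) + e_5·(-2) = 0
Θ: e_1·(2) + e_2·(0) + e_3·(-1) + e_4·(0) + e_5·(2) = 0
Solving this homogeneous linear system for the smallest-integer solution (first nonzero entry positive) gives (1, 1, 4, -2, 1).

(1, 1, 4, -2, 1)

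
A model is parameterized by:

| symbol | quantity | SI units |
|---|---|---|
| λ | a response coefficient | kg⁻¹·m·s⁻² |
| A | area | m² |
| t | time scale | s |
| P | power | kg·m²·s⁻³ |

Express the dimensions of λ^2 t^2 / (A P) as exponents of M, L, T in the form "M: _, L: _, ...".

M: -3, L: -2, T: 1

Collect each base-dimension exponent across the product:
  M: 2·(-1) − (0) + 2·(0) − (1) = -3
  L: 2·(1) − (2) + 2·(0) − (2) = -2
  T: 2·(-2) − (0) + 2·(1) − (-3) = 1
So the dimensions are [M⁻³ L⁻² T].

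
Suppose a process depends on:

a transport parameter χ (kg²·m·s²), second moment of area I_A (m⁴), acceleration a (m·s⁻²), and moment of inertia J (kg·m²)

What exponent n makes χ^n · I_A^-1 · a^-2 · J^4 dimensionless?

Balance the M exponent: (2)·n from χ, plus −(0) − 2·(0) + 4·(1) = 4 from the rest, must sum to zero.
2n + 4 = 0, so n = -2.

-2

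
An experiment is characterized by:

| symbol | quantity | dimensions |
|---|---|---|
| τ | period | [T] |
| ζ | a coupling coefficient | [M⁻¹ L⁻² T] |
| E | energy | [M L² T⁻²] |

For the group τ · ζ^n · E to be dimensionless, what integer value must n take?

Balance the M exponent: (-1)·n from ζ, plus (0) + (1) = 1 from the rest, must sum to zero.
−n + 1 = 0, so n = 1.

1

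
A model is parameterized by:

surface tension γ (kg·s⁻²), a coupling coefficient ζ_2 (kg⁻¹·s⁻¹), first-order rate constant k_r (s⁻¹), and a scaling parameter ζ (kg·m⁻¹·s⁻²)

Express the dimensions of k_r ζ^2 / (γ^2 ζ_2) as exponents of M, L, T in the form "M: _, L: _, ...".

Collect each base-dimension exponent across the product:
  M: −2·(1) − (-1) + (0) + 2·(1) = 1
  L: −2·(0) − (0) + (0) + 2·(-1) = -2
  T: −2·(-2) − (-1) + (-1) + 2·(-2) = 0
So the dimensions are [M L⁻²].

M: 1, L: -2, T: 0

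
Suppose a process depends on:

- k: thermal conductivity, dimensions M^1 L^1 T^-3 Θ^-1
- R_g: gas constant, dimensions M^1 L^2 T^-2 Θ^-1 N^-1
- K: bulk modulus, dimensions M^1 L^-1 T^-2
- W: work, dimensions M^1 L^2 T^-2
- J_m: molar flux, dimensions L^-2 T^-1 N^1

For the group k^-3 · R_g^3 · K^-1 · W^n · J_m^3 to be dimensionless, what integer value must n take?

1

Balance the M exponent: (1)·n from W, plus −3·(1) + 3·(1) − (1) + 3·(0) = -1 from the rest, must sum to zero.
n − 1 = 0, so n = 1.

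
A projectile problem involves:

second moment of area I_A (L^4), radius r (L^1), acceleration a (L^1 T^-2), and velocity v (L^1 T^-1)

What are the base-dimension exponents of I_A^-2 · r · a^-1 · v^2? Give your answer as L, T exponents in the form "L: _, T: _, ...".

Collect each base-dimension exponent across the product:
  L: −2·(4) + (1) − (1) + 2·(1) = -6
  T: −2·(0) + (0) − (-2) + 2·(-1) = 0
So the dimensions are [L⁻⁶].

L: -6, T: 0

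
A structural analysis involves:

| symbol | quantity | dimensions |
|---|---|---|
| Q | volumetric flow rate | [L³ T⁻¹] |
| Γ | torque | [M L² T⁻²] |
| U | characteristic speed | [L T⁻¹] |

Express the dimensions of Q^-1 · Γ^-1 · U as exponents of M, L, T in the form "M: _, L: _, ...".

Collect each base-dimension exponent across the product:
  M: −(0) − (1) + (0) = -1
  L: −(3) − (2) + (1) = -4
  T: −(-1) − (-2) + (-1) = 2
So the dimensions are [M⁻¹ L⁻⁴ T²].

M: -1, L: -4, T: 2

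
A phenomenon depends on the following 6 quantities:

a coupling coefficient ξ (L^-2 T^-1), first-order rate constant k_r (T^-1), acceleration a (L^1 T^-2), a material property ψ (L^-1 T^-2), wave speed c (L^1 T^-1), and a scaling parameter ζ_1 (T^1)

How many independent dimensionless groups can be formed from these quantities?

4

There are 6 variables and 2 base dimensions (L, T).
The dimension matrix has rank 2.
Independent dimensionless groups: 6 − 2 = 4.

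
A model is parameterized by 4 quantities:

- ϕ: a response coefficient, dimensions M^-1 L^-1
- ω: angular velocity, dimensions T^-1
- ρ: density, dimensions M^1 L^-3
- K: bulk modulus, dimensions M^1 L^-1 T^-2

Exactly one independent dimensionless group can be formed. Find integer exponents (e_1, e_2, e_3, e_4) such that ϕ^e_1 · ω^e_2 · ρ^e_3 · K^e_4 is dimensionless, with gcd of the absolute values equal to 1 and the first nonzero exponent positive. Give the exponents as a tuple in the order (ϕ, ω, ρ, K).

M: e_1·(-1) + e_2·(0) + e_3·(1) + e_4·(1) = 0
L: e_1·(-1) + e_2·(0) + e_3·(-3) + e_4·(-1) = 0
T: e_1·(0) + e_2·(-1) + e_3·(0) + e_4·(-2) = 0
Solving this homogeneous linear system for the smallest-integer solution (first nonzero entry positive) gives (1, -4, -1, 2).

(1, -4, -1, 2)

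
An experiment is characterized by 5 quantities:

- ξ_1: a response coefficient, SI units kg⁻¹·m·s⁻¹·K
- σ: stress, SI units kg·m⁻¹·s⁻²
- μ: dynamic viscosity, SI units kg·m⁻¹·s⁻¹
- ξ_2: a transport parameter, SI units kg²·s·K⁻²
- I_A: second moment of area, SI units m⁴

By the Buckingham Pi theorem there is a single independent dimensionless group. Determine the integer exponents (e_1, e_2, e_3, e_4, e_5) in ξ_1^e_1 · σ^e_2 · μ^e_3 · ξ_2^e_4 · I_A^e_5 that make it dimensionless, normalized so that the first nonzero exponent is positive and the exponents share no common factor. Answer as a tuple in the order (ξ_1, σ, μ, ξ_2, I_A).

M: e_1·(-1) + e_2·(1) + e_3·(1) + e_4·(2) + e_5·(0) = 0
L: e_1·(1) + e_2·(-1) + e_3·(-1) + e_4·(0) + e_5·(4) = 0
T: e_1·(-1) + e_2·(-2) + e_3·(-1) + e_4·(1) + e_5·(0) = 0
Θ: e_1·(1) + e_2·(0) + e_3·(0) + e_4·(-2) + e_5·(0) = 0
Solving this homogeneous linear system for the smallest-integer solution (first nonzero entry positive) gives (4, -2, 2, 2, -1).

(4, -2, 2, 2, -1)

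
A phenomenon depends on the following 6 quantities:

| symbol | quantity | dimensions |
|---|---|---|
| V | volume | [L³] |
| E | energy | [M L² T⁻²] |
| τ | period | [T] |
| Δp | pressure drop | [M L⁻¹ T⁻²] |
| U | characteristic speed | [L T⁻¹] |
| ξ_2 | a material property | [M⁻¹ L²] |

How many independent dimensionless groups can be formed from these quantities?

There are 6 variables and 3 base dimensions (M, L, T).
The dimension matrix has rank 3.
Independent dimensionless groups: 6 − 3 = 3.

3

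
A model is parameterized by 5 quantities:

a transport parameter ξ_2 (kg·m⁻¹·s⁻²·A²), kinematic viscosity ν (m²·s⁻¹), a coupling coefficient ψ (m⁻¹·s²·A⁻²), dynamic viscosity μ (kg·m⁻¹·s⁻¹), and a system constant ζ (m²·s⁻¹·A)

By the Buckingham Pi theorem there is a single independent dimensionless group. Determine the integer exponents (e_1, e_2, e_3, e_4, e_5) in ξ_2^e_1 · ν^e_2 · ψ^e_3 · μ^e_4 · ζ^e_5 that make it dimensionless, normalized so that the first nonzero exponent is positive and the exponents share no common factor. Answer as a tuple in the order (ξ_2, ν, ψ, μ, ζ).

(3, 3, 2, -3, -2)

M: e_1·(1) + e_2·(0) + e_3·(0) + e_4·(1) + e_5·(0) = 0
L: e_1·(-1) + e_2·(2) + e_3·(-1) + e_4·(-1) + e_5·(2) = 0
T: e_1·(-2) + e_2·(-1) + e_3·(2) + e_4·(-1) + e_5·(-1) = 0
I: e_1·(2) + e_2·(0) + e_3·(-2) + e_4·(0) + e_5·(1) = 0
Solving this homogeneous linear system for the smallest-integer solution (first nonzero entry positive) gives (3, 3, 2, -3, -2).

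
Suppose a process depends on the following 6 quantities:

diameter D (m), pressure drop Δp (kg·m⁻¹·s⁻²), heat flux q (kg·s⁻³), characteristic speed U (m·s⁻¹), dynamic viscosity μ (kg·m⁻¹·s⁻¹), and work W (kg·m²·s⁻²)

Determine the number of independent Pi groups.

3

There are 6 variables and 3 base dimensions (M, L, T).
The dimension matrix has rank 3.
Independent dimensionless groups: 6 − 3 = 3.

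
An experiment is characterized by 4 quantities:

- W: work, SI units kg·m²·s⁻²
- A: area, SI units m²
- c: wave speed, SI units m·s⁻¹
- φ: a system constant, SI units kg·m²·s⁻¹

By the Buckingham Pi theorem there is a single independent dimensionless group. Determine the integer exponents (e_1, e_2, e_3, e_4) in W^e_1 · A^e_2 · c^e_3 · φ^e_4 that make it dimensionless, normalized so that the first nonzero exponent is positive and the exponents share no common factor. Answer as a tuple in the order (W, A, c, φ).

(2, 1, -2, -2)

M: e_1·(1) + e_2·(0) + e_3·(0) + e_4·(1) = 0
L: e_1·(2) + e_2·(2) + e_3·(1) + e_4·(2) = 0
T: e_1·(-2) + e_2·(0) + e_3·(-1) + e_4·(-1) = 0
Solving this homogeneous linear system for the smallest-integer solution (first nonzero entry positive) gives (2, 1, -2, -2).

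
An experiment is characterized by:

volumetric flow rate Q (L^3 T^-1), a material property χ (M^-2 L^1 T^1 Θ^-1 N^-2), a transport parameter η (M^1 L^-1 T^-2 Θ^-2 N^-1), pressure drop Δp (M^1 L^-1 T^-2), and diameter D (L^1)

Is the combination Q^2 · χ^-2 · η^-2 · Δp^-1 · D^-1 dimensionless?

Sum the exponent of each base dimension across the product:
  M: 2·[Q]_M − 2·[χ]_M − 2·[η]_M − [Δp]_M − [D]_M = 2·(0) − 2·(-2) − 2·(1) − (1) − (0) = 1
  L: 2·[Q]_L − 2·[χ]_L − 2·[η]_L − [Δp]_L − [D]_L = 2·(3) − 2·(1) − 2·(-1) − (-1) − (1) = 6
  T: 2·[Q]_T − 2·[χ]_T − 2·[η]_T − [Δp]_T − [D]_T = 2·(-1) − 2·(1) − 2·(-2) − (-2) − (0) = 2
  Θ: 2·[Q]_Θ − 2·[χ]_Θ − 2·[η]_Θ − [Δp]_Θ − [D]_Θ = 2·(0) − 2·(-1) − 2·(-2) − (0) − (0) = 6
  N: 2·[Q]_N − 2·[χ]_N − 2·[η]_N − [Δp]_N − [D]_N = 2·(0) − 2·(-2) − 2·(-1) − (0) − (0) = 6
Net dimensions [M L⁶ T² Θ⁶ N⁶] ≠ [1] — not dimensionless.

no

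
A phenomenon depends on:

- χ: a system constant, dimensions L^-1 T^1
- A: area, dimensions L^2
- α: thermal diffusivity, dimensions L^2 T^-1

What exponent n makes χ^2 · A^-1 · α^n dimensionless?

2

Balance the L exponent: (2)·n from α, plus 2·(-1) − (2) = -4 from the rest, must sum to zero.
2n − 4 = 0, so n = 2.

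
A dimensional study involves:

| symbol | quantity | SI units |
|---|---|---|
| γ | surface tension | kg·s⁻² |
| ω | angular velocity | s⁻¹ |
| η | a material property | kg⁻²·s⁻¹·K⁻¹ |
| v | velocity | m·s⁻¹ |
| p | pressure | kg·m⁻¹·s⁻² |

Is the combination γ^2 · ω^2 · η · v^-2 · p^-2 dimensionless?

Sum the exponent of each base dimension across the product:
  M: 2·[γ]_M + 2·[ω]_M + [η]_M − 2·[v]_M − 2·[p]_M = 2·(1) + 2·(0) + (-2) − 2·(0) − 2·(1) = -2
  L: 2·[γ]_L + 2·[ω]_L + [η]_L − 2·[v]_L − 2·[p]_L = 2·(0) + 2·(0) + (0) − 2·(1) − 2·(-1) = 0
  T: 2·[γ]_T + 2·[ω]_T + [η]_T − 2·[v]_T − 2·[p]_T = 2·(-2) + 2·(-1) + (-1) − 2·(-1) − 2·(-2) = -1
  Θ: 2·[γ]_Θ + 2·[ω]_Θ + [η]_Θ − 2·[v]_Θ − 2·[p]_Θ = 2·(0) + 2·(0) + (-1) − 2·(0) − 2·(0) = -1
Net dimensions [M⁻² T⁻¹ Θ⁻¹] ≠ [1] — not dimensionless.

no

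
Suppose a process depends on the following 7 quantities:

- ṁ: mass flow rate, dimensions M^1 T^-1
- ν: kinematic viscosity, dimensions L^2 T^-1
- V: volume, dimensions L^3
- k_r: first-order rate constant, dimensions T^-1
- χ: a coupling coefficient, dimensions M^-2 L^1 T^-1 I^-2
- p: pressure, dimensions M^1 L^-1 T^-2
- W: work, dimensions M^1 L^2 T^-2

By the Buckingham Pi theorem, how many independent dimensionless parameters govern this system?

3

There are 7 variables and 4 base dimensions (M, L, T, I).
The dimension matrix has rank 4.
Independent dimensionless groups: 7 − 4 = 3.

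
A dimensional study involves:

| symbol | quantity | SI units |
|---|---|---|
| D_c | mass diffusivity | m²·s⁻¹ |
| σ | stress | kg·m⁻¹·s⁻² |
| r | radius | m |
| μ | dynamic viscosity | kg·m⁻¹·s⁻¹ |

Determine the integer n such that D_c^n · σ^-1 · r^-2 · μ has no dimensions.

Balance the L exponent: (2)·n from D_c, plus −(-1) − 2·(1) + (-1) = -2 from the rest, must sum to zero.
2n − 2 = 0, so n = 1.

1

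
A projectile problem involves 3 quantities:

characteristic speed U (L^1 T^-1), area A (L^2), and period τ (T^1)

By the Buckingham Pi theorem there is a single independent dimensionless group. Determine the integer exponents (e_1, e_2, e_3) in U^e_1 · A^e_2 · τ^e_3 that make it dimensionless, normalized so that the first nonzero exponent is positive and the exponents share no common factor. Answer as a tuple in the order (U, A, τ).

L: e_1·(1) + e_2·(2) + e_3·(0) = 0
T: e_1·(-1) + e_2·(0) + e_3·(1) = 0
Solving this homogeneous linear system for the smallest-integer solution (first nonzero entry positive) gives (2, -1, 2).

(2, -1, 2)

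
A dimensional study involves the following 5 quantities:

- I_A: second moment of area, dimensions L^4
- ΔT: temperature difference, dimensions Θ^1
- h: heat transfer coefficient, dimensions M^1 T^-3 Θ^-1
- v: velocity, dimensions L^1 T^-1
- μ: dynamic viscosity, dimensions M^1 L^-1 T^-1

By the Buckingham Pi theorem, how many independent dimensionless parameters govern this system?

1

There are 5 variables and 4 base dimensions (M, L, T, Θ).
The dimension matrix has rank 4.
Independent dimensionless groups: 5 − 4 = 1.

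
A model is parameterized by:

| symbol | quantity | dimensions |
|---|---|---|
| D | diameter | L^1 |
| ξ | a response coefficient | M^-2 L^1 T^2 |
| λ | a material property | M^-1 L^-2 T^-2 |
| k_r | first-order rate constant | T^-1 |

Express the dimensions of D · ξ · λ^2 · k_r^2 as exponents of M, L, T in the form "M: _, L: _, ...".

Collect each base-dimension exponent across the product:
  M: (0) + (-2) + 2·(-1) + 2·(0) = -4
  L: (1) + (1) + 2·(-2) + 2·(0) = -2
  T: (0) + (2) + 2·(-2) + 2·(-1) = -4
So the dimensions are [M⁻⁴ L⁻² T⁻⁴].

M: -4, L: -2, T: -4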